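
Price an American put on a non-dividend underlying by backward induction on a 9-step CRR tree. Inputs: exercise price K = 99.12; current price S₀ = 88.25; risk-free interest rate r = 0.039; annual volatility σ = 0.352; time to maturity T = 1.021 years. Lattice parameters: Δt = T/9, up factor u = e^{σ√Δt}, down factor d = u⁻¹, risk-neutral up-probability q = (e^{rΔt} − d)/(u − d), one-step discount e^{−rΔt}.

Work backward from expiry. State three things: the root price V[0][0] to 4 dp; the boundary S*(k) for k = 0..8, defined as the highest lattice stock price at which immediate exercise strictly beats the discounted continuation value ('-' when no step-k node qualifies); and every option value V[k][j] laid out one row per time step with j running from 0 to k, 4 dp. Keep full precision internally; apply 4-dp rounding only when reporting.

Δt=0.11344, u=1.12587, d=0.88820, q=0.48905, disc=e^(-rΔt)=0.99559
k=9 terminal: V=max(K-S,0) → 68.7595 60.6353 50.3371 37.2833 20.7364 0.0000 0.0000 0.0000 0.0000 0.0000
k=8: j=0 S=34.1821 intr=64.9379 cont=64.5003 V=64.9379[EX]; j=1 S=43.3289 intr=55.7911 cont=55.3535 V=55.7911[EX]; j=2 S=54.9233 intr=44.1967 cont=43.7591 V=44.1967[EX]; j=3 S=69.6203 intr=29.4997 cont=29.0622 V=29.4997[EX]; j=4 S=88.2500 intr=10.8700 cont=10.5485 V=10.8700[EX]; j=5 S=111.8649 intr=0.0000 cont=0.0000 V=0.0000[hold]; j=6 S=141.7988 intr=0.0000 cont=0.0000 V=0.0000[hold]; j=7 S=179.7429 intr=0.0000 cont=0.0000 V=0.0000[hold]; j=8 S=227.8403 intr=0.0000 cont=0.0000 V=0.0000[hold]  S*(8)=88.2500
k=7: j=0 S=38.4847 intr=60.6353 cont=60.1977 V=60.6353[EX]; j=1 S=48.7829 intr=50.3371 cont=49.8996 V=50.3371[EX]; j=2 S=61.8367 intr=37.2833 cont=36.8457 V=37.2833[EX]; j=3 S=78.3836 intr=20.7364 cont=20.2988 V=20.7364[EX]; j=4 S=99.3583 intr=0.0000 cont=5.5295 V=5.5295[hold]; j=5 S=125.9457 intr=0.0000 cont=0.0000 V=0.0000[hold]; j=6 S=159.6475 intr=0.0000 cont=0.0000 V=0.0000[hold]; j=7 S=202.3677 intr=0.0000 cont=0.0000 V=0.0000[hold]  S*(7)=78.3836
k=6: j=0 S=43.3289 intr=55.7911 cont=55.3535 V=55.7911[EX]; j=1 S=54.9233 intr=44.1967 cont=43.7591 V=44.1967[EX]; j=2 S=69.6203 intr=29.4997 cont=29.0622 V=29.4997[EX]; j=3 S=88.2500 intr=10.8700 cont=13.2407 V=13.2407[hold]; j=4 S=111.8649 intr=0.0000 cont=2.8128 V=2.8128[hold]; j=5 S=141.7988 intr=0.0000 cont=0.0000 V=0.0000[hold]; j=6 S=179.7429 intr=0.0000 cont=0.0000 V=0.0000[hold]  S*(6)=69.6203
k=5: j=0 S=48.7829 intr=50.3371 cont=49.8996 V=50.3371[EX]; j=1 S=61.8367 intr=37.2833 cont=36.8457 V=37.2833[EX]; j=2 S=78.3836 intr=20.7364 cont=21.4531 V=21.4531[hold]; j=3 S=99.3583 intr=0.0000 cont=8.1050 V=8.1050[hold]; j=4 S=125.9457 intr=0.0000 cont=1.4309 V=1.4309[hold]; j=5 S=159.6475 intr=0.0000 cont=0.0000 V=0.0000[hold]  S*(5)=61.8367
k=4: j=0 S=54.9233 intr=44.1967 cont=43.7591 V=44.1967[EX]; j=1 S=69.6203 intr=29.4997 cont=29.4111 V=29.4997[EX]; j=2 S=88.2500 intr=10.8700 cont=14.8593 V=14.8593[hold]; j=3 S=111.8649 intr=0.0000 cont=4.8196 V=4.8196[hold]; j=4 S=141.7988 intr=0.0000 cont=0.7279 V=0.7279[hold]  S*(4)=69.6203
k=3: j=0 S=61.8367 intr=37.2833 cont=36.8457 V=37.2833[EX]; j=1 S=78.3836 intr=20.7364 cont=22.2412 V=22.2412[hold]; j=2 S=99.3583 intr=0.0000 cont=9.9055 V=9.9055[hold]; j=3 S=125.9457 intr=0.0000 cont=2.8061 V=2.8061[hold]  S*(3)=61.8367
k=2: j=0 S=69.6203 intr=29.4997 cont=29.7948 V=29.7948[hold]; j=1 S=88.2500 intr=10.8700 cont=16.1368 V=16.1368[hold]; j=2 S=111.8649 intr=0.0000 cont=6.4051 V=6.4051[hold]  S*(2)=-
k=1: j=0 S=78.3836 intr=20.7364 cont=23.0133 V=23.0133[hold]; j=1 S=99.3583 intr=0.0000 cont=11.3273 V=11.3273[hold]  S*(1)=-
k=0: j=0 S=88.2500 intr=10.8700 cont=17.2219 V=17.2219[hold]  S*(0)=-

price = 17.2219
boundary = - - - 61.8367 69.6203 61.8367 69.6203 78.3836 88.2500
tree:
17.2219
23.0133 11.3273
29.7948 16.1368 6.4051
37.2833 22.2412 9.9055 2.8061
44.1967 29.4997 14.8593 4.8196 0.7279
50.3371 37.2833 21.4531 8.1050 1.4309 0.0000
55.7911 44.1967 29.4997 13.2407 2.8128 0.0000 0.0000
60.6353 50.3371 37.2833 20.7364 5.5295 0.0000 0.0000 0.0000
64.9379 55.7911 44.1967 29.4997 10.8700 0.0000 0.0000 0.0000 0.0000
68.7595 60.6353 50.3371 37.2833 20.7364 0.0000 0.0000 0.0000 0.0000 0.0000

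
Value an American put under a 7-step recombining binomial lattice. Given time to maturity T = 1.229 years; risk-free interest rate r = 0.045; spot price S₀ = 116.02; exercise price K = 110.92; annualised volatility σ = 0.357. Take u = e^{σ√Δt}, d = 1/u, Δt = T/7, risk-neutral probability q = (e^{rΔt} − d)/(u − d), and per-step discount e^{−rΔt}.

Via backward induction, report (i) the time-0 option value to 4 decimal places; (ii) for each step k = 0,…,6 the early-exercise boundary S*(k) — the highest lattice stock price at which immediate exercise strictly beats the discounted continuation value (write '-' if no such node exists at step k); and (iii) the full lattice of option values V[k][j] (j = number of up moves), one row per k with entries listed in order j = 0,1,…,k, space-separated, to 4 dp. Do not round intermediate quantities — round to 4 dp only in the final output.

params: Δt=0.17557 u=1.16136 d=0.86106 q=0.48909 e^(-rΔt)=0.99213
t_7 payoffs: 70.2028 56.0029 36.8508 11.0195 0.0000 0.0000 0.0000 0.0000
t_6: node(6,0) S=47.2871 payoff=63.6329 vs cont=62.7600 → 63.6329 [stop]  node(6,1) S=63.7783 payoff=47.1417 vs cont=46.2688 → 47.1417 [stop]  node(6,2) S=86.0207 payoff=24.8993 vs cont=24.0264 → 24.8993 [stop]  node(6,3) S=116.0200 payoff=0.0000 vs cont=5.5857 → 5.5857 [wait]  node(6,4) S=156.4815 payoff=0.0000 vs cont=0.0000 → 0.0000 [wait]  node(6,5) S=211.0536 payoff=0.0000 vs cont=0.0000 → 0.0000 [wait]  node(6,6) S=284.6577 payoff=0.0000 vs cont=0.0000 → 0.0000 [wait]  ⇒ S*(6)=86.0207
t_5: node(5,0) S=54.9171 payoff=56.0029 vs cont=55.1300 → 56.0029 [stop]  node(5,1) S=74.0692 payoff=36.8508 vs cont=35.9779 → 36.8508 [stop]  node(5,2) S=99.9005 payoff=11.0195 vs cont=15.3317 → 15.3317 [wait]  node(5,3) S=134.7404 payoff=0.0000 vs cont=2.8313 → 2.8313 [wait]  node(5,4) S=181.7305 payoff=0.0000 vs cont=0.0000 → 0.0000 [wait]  node(5,5) S=245.1082 payoff=0.0000 vs cont=0.0000 → 0.0000 [wait]  ⇒ S*(5)=74.0692
t_4: node(4,0) S=63.7783 payoff=47.1417 vs cont=46.2688 → 47.1417 [stop]  node(4,1) S=86.0207 payoff=24.8993 vs cont=26.1189 → 26.1189 [wait]  node(4,2) S=116.0200 payoff=0.0000 vs cont=9.1454 → 9.1454 [wait]  node(4,3) S=156.4815 payoff=0.0000 vs cont=1.4352 → 1.4352 [wait]  node(4,4) S=211.0536 payoff=0.0000 vs cont=0.0000 → 0.0000 [wait]  ⇒ S*(4)=63.7783
t_3: node(3,0) S=74.0692 payoff=36.8508 vs cont=36.5696 → 36.8508 [stop]  node(3,1) S=99.9005 payoff=11.0195 vs cont=17.6771 → 17.6771 [wait]  node(3,2) S=134.7404 payoff=0.0000 vs cont=5.3321 → 5.3321 [wait]  node(3,3) S=181.7305 payoff=0.0000 vs cont=0.7275 → 0.7275 [wait]  ⇒ S*(3)=74.0692
t_2: node(2,0) S=86.0207 payoff=24.8993 vs cont=27.2570 → 27.2570 [wait]  node(2,1) S=116.0200 payoff=0.0000 vs cont=11.5478 → 11.5478 [wait]  node(2,2) S=156.4815 payoff=0.0000 vs cont=3.0558 → 3.0558 [wait]  ⇒ S*(2)=-
t_1: node(1,0) S=99.9005 payoff=11.0195 vs cont=19.4198 → 19.4198 [wait]  node(1,1) S=134.7404 payoff=0.0000 vs cont=7.3363 → 7.3363 [wait]  ⇒ S*(1)=-
t_0: node(0,0) S=116.0200 payoff=0.0000 vs cont=13.4036 → 13.4036 [wait]  ⇒ S*(0)=-

price = 13.4036
boundary = - - - 74.0692 63.7783 74.0692 86.0207
tree:
13.4036
19.4198 7.3363
27.2570 11.5478 3.0558
36.8508 17.6771 5.3321 0.7275
47.1417 26.1189 9.1454 1.4352 0.0000
56.0029 36.8508 15.3317 2.8313 0.0000 0.0000
63.6329 47.1417 24.8993 5.5857 0.0000 0.0000 0.0000
70.2028 56.0029 36.8508 11.0195 0.0000 0.0000 0.0000 0.0000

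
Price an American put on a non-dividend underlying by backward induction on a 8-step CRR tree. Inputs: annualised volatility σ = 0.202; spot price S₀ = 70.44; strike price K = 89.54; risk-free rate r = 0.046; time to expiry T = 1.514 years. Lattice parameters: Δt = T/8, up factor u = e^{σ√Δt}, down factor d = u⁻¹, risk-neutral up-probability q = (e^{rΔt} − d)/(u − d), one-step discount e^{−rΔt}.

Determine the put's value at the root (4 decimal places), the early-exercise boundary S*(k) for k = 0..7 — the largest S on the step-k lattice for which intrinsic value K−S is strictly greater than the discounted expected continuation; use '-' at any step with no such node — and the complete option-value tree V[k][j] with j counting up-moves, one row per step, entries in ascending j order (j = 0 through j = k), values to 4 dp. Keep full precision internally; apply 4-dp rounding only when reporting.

price = 19.1000
boundary = 70.4400 64.5142 70.4400 64.5142 70.4400 64.5142 70.4400 76.9101
tree:
19.1000
25.0258 13.5182
30.4531 19.1000 8.7469
35.4238 25.0258 13.1717 4.9320
39.9763 30.4531 19.1000 8.0847 2.1924
44.1459 35.4238 25.0258 12.7487 4.0447 0.5711
47.9647 39.9763 30.4531 19.1000 7.2762 1.2199 0.0000
51.4622 44.1459 35.4238 25.0258 12.6299 2.6056 0.0000 0.0000
54.6655 47.9647 39.9763 30.4531 19.1000 5.5655 0.0000 0.0000 0.0000

Δt=0.18925, u=1.09185, d=0.91587, q=0.52773, disc=e^(-rΔt)=0.99133
k=8 terminal: V=max(K-S,0) → 54.6655 47.9647 39.9763 30.4531 19.1000 5.5655 0.0000 0.0000 0.0000
k=7: j=0 S=38.0778 intr=51.4622 cont=50.6861 V=51.4622[EX]; j=1 S=45.3941 intr=44.1459 cont=43.3698 V=44.1459[EX]; j=2 S=54.1162 intr=35.4238 cont=34.6477 V=35.4238[EX]; j=3 S=64.5142 intr=25.0258 cont=24.2497 V=25.0258[EX]; j=4 S=76.9101 intr=12.6299 cont=11.8538 V=12.6299[EX]; j=5 S=91.6877 intr=0.0000 cont=2.6056 V=2.6056[hold]; j=6 S=109.3048 intr=0.0000 cont=0.0000 V=0.0000[hold]; j=7 S=130.3068 intr=0.0000 cont=0.0000 V=0.0000[hold]  S*(7)=76.9101
k=6: j=0 S=41.5753 intr=47.9647 cont=47.1886 V=47.9647[EX]; j=1 S=49.5637 intr=39.9763 cont=39.2002 V=39.9763[EX]; j=2 S=59.0869 intr=30.4531 cont=29.6770 V=30.4531[EX]; j=3 S=70.4400 intr=19.1000 cont=18.3239 V=19.1000[EX]; j=4 S=83.9745 intr=5.5655 cont=7.2762 V=7.2762[hold]; j=5 S=100.1095 intr=0.0000 cont=1.2199 V=1.2199[hold]; j=6 S=119.3447 intr=0.0000 cont=0.0000 V=0.0000[hold]  S*(6)=70.4400
k=5: j=0 S=45.3941 intr=44.1459 cont=43.3698 V=44.1459[EX]; j=1 S=54.1162 intr=35.4238 cont=34.6477 V=35.4238[EX]; j=2 S=64.5142 intr=25.0258 cont=24.2497 V=25.0258[EX]; j=3 S=76.9101 intr=12.6299 cont=12.7487 V=12.7487[hold]; j=4 S=91.6877 intr=0.0000 cont=4.0447 V=4.0447[hold]; j=5 S=109.3048 intr=0.0000 cont=0.5711 V=0.5711[hold]  S*(5)=64.5142
k=4: j=0 S=49.5637 intr=39.9763 cont=39.2002 V=39.9763[EX]; j=1 S=59.0869 intr=30.4531 cont=29.6770 V=30.4531[EX]; j=2 S=70.4400 intr=19.1000 cont=18.3861 V=19.1000[EX]; j=3 S=83.9745 intr=5.5655 cont=8.0847 V=8.0847[hold]; j=4 S=100.1095 intr=0.0000 cont=2.1924 V=2.1924[hold]  S*(4)=70.4400
k=3: j=0 S=54.1162 intr=35.4238 cont=34.6477 V=35.4238[EX]; j=1 S=64.5142 intr=25.0258 cont=24.2497 V=25.0258[EX]; j=2 S=76.9101 intr=12.6299 cont=13.1717 V=13.1717[hold]; j=3 S=91.6877 intr=0.0000 cont=4.9320 V=4.9320[hold]  S*(3)=64.5142
k=2: j=0 S=59.0869 intr=30.4531 cont=29.6770 V=30.4531[EX]; j=1 S=70.4400 intr=19.1000 cont=18.6073 V=19.1000[EX]; j=2 S=83.9745 intr=5.5655 cont=8.7469 V=8.7469[hold]  S*(2)=70.4400
k=1: j=0 S=64.5142 intr=25.0258 cont=24.2497 V=25.0258[EX]; j=1 S=76.9101 intr=12.6299 cont=13.5182 V=13.5182[hold]  S*(1)=64.5142
k=0: j=0 S=70.4400 intr=19.1000 cont=18.7886 V=19.1000[EX]  S*(0)=70.4400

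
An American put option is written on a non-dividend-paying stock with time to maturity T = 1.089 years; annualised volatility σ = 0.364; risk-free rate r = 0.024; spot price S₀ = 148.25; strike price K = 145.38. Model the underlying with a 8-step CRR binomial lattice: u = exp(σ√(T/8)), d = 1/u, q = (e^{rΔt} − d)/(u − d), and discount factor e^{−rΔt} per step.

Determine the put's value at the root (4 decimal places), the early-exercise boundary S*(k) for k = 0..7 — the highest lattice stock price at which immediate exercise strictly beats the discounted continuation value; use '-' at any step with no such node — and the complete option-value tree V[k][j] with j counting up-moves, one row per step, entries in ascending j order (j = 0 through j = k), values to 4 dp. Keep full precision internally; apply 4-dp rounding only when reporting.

Δt=0.13612  u=1.14373  d=0.87433  q=0.47862  discount=0.99674
step 8 (expiry): payoffs max(K−S,0) = 94.7515 79.1515 58.7447 32.0500 0.0000 0.0000 0.0000 0.0000 0.0000
step 7: (k=7,j=0): S=57.9055, (K−S)⁺=87.4745, hold=87.0003 ⇒ V=87.4745 exercise | (k=7,j=1): S=75.7478, (K−S)⁺=69.6322, hold=69.1581 ⇒ V=69.6322 exercise | (k=7,j=2): S=99.0877, (K−S)⁺=46.2923, hold=45.8181 ⇒ V=46.2923 exercise | (k=7,j=3): S=129.6193, (K−S)⁺=15.7607, hold=16.6557 ⇒ V=16.6557 continue | (k=7,j=4): S=169.5585, (K−S)⁺=0.0000, hold=0.0000 ⇒ V=0.0000 continue | (k=7,j=5): S=221.8041, (K−S)⁺=0.0000, hold=0.0000 ⇒ V=0.0000 continue | (k=7,j=6): S=290.1480, (K−S)⁺=0.0000, hold=0.0000 ⇒ V=0.0000 continue | (k=7,j=7): S=379.5505, (K−S)⁺=0.0000, hold=0.0000 ⇒ V=0.0000 continue  boundary S*=99.0877
step 6: (k=6,j=0): S=66.2285, (K−S)⁺=79.1515, hold=78.6773 ⇒ V=79.1515 exercise | (k=6,j=1): S=86.6353, (K−S)⁺=58.7447, hold=58.2705 ⇒ V=58.7447 exercise | (k=6,j=2): S=113.3300, (K−S)⁺=32.0500, hold=32.0028 ⇒ V=32.0500 exercise | (k=6,j=3): S=148.2500, (K−S)⁺=0.0000, hold=8.6556 ⇒ V=8.6556 continue | (k=6,j=4): S=193.9299, (K−S)⁺=0.0000, hold=0.0000 ⇒ V=0.0000 continue | (k=6,j=5): S=253.6849, (K−S)⁺=0.0000, hold=0.0000 ⇒ V=0.0000 continue | (k=6,j=6): S=331.8521, (K−S)⁺=0.0000, hold=0.0000 ⇒ V=0.0000 continue  boundary S*=113.3300
step 5: (k=5,j=0): S=75.7478, (K−S)⁺=69.6322, hold=69.1581 ⇒ V=69.6322 exercise | (k=5,j=1): S=99.0877, (K−S)⁺=46.2923, hold=45.8181 ⇒ V=46.2923 exercise | (k=5,j=2): S=129.6193, (K−S)⁺=15.7607, hold=20.7849 ⇒ V=20.7849 continue | (k=5,j=3): S=169.5585, (K−S)⁺=0.0000, hold=4.4981 ⇒ V=4.4981 continue | (k=5,j=4): S=221.8041, (K−S)⁺=0.0000, hold=0.0000 ⇒ V=0.0000 continue | (k=5,j=5): S=290.1480, (K−S)⁺=0.0000, hold=0.0000 ⇒ V=0.0000 continue  boundary S*=99.0877
step 4: (k=4,j=0): S=86.6353, (K−S)⁺=58.7447, hold=58.2705 ⇒ V=58.7447 exercise | (k=4,j=1): S=113.3300, (K−S)⁺=32.0500, hold=33.9727 ⇒ V=33.9727 continue | (k=4,j=2): S=148.2500, (K−S)⁺=0.0000, hold=12.9473 ⇒ V=12.9473 continue | (k=4,j=3): S=193.9299, (K−S)⁺=0.0000, hold=2.3376 ⇒ V=2.3376 continue | (k=4,j=4): S=253.6849, (K−S)⁺=0.0000, hold=0.0000 ⇒ V=0.0000 continue  boundary S*=86.6353
step 3: (k=3,j=0): S=99.0877, (K−S)⁺=46.2923, hold=46.7354 ⇒ V=46.7354 continue | (k=3,j=1): S=129.6193, (K−S)⁺=15.7607, hold=23.8315 ⇒ V=23.8315 continue | (k=3,j=2): S=169.5585, (K−S)⁺=0.0000, hold=7.8436 ⇒ V=7.8436 continue | (k=3,j=3): S=221.8041, (K−S)⁺=0.0000, hold=1.2148 ⇒ V=1.2148 continue  boundary S*=-
step 2: (k=2,j=0): S=113.3300, (K−S)⁺=32.0500, hold=35.6564 ⇒ V=35.6564 continue | (k=2,j=1): S=148.2500, (K−S)⁺=0.0000, hold=16.1266 ⇒ V=16.1266 continue | (k=2,j=2): S=193.9299, (K−S)⁺=0.0000, hold=4.6557 ⇒ V=4.6557 continue  boundary S*=-
step 1: (k=1,j=0): S=129.6193, (K−S)⁺=15.7607, hold=26.2232 ⇒ V=26.2232 continue | (k=1,j=1): S=169.5585, (K−S)⁺=0.0000, hold=10.6016 ⇒ V=10.6016 continue  boundary S*=-
step 0: (k=0,j=0): S=148.2500, (K−S)⁺=0.0000, hold=18.6852 ⇒ V=18.6852 continue  boundary S*=-

price = 18.6852
boundary = - - - - 86.6353 99.0877 113.3300 99.0877
tree:
18.6852
26.2232 10.6016
35.6564 16.1266 4.6557
46.7354 23.8315 7.8436 1.2148
58.7447 33.9727 12.9473 2.3376 0.0000
69.6322 46.2923 20.7849 4.4981 0.0000 0.0000
79.1515 58.7447 32.0500 8.6556 0.0000 0.0000 0.0000
87.4745 69.6322 46.2923 16.6557 0.0000 0.0000 0.0000 0.0000
94.7515 79.1515 58.7447 32.0500 0.0000 0.0000 0.0000 0.0000 0.0000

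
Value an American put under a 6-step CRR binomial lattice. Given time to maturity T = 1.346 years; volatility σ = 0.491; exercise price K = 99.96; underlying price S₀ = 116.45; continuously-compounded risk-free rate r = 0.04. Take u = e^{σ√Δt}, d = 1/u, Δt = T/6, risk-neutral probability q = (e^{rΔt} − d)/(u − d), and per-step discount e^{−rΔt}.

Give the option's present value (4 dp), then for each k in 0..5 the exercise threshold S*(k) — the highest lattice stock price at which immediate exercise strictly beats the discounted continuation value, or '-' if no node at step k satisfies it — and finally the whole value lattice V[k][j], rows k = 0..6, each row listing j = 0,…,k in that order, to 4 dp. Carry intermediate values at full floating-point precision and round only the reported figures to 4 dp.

price = 15.1816
boundary = - - - - 45.9354 57.9623
tree:
15.1816
22.1034 7.3959
31.1365 11.9878 2.1787
42.0858 18.9598 4.0811 0.0000
54.0246 28.9677 7.6444 0.0000 0.0000
63.5560 41.9977 14.3192 0.0000 0.0000 0.0000
71.1096 54.0246 26.8219 0.0000 0.0000 0.0000 0.0000

Δt=0.22433  u=1.26182  d=0.79251  q=0.46133  discount=0.99107
step 6 (expiry): payoffs max(K−S,0) = 71.1096 54.0246 26.8219 0.0000 0.0000 0.0000 0.0000
step 5: (k=5,j=0): S=36.4040, (K−S)⁺=63.5560, hold=62.6630 ⇒ V=63.5560 exercise | (k=5,j=1): S=57.9623, (K−S)⁺=41.9977, hold=41.1047 ⇒ V=41.9977 exercise | (k=5,j=2): S=92.2872, (K−S)⁺=7.6728, hold=14.3192 ⇒ V=14.3192 continue | (k=5,j=3): S=146.9391, (K−S)⁺=0.0000, hold=0.0000 ⇒ V=0.0000 continue | (k=5,j=4): S=233.9556, (K−S)⁺=0.0000, hold=0.0000 ⇒ V=0.0000 continue | (k=5,j=5): S=372.5027, (K−S)⁺=0.0000, hold=0.0000 ⇒ V=0.0000 continue  boundary S*=57.9623
step 4: (k=4,j=0): S=45.9354, (K−S)⁺=54.0246, hold=53.1316 ⇒ V=54.0246 exercise | (k=4,j=1): S=73.1381, (K−S)⁺=26.8219, hold=28.9677 ⇒ V=28.9677 continue | (k=4,j=2): S=116.4500, (K−S)⁺=0.0000, hold=7.6444 ⇒ V=7.6444 continue | (k=4,j=3): S=185.4110, (K−S)⁺=0.0000, hold=0.0000 ⇒ V=0.0000 continue | (k=4,j=4): S=295.2102, (K−S)⁺=0.0000, hold=0.0000 ⇒ V=0.0000 continue  boundary S*=45.9354
step 3: (k=3,j=0): S=57.9623, (K−S)⁺=41.9977, hold=42.0858 ⇒ V=42.0858 continue | (k=3,j=1): S=92.2872, (K−S)⁺=7.6728, hold=18.9598 ⇒ V=18.9598 continue | (k=3,j=2): S=146.9391, (K−S)⁺=0.0000, hold=4.0811 ⇒ V=4.0811 continue | (k=3,j=3): S=233.9556, (K−S)⁺=0.0000, hold=0.0000 ⇒ V=0.0000 continue  boundary S*=-
step 2: (k=2,j=0): S=73.1381, (K−S)⁺=26.8219, hold=31.1365 ⇒ V=31.1365 continue | (k=2,j=1): S=116.4500, (K−S)⁺=0.0000, hold=11.9878 ⇒ V=11.9878 continue | (k=2,j=2): S=185.4110, (K−S)⁺=0.0000, hold=2.1787 ⇒ V=2.1787 continue  boundary S*=-
step 1: (k=1,j=0): S=92.2872, (K−S)⁺=7.6728, hold=22.1034 ⇒ V=22.1034 continue | (k=1,j=1): S=146.9391, (K−S)⁺=0.0000, hold=7.3959 ⇒ V=7.3959 continue  boundary S*=-
step 0: (k=0,j=0): S=116.4500, (K−S)⁺=0.0000, hold=15.1816 ⇒ V=15.1816 continue  boundary S*=-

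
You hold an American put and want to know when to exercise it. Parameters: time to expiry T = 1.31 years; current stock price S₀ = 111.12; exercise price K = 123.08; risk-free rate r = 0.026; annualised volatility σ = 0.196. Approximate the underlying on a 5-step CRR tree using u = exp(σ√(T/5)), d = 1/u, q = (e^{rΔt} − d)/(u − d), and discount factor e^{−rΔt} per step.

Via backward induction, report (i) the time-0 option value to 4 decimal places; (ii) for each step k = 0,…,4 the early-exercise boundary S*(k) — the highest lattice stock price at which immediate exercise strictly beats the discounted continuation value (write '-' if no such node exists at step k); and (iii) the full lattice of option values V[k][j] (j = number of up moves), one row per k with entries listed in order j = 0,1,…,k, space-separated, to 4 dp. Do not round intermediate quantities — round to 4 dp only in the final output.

price = 15.2868
boundary = - - 90.9183 100.5129 111.1200
tree:
15.2868
22.7547 8.2868
32.1617 13.9841 2.9011
40.8404 22.5671 5.8907 0.0556
48.6906 32.1617 11.9600 0.1139 0.0000
55.7916 40.8404 22.5671 0.2336 0.0000 0.0000

Δt=0.26200, u=1.10553, d=0.90454, q=0.50895, disc=e^(-rΔt)=0.99321
k=5 terminal: V=max(K-S,0) → 55.7916 40.8404 22.5671 0.2336 0.0000 0.0000
k=4: j=0 S=74.3894 intr=48.6906 cont=47.8551 V=48.6906[EX]; j=1 S=90.9183 intr=32.1617 cont=31.3261 V=32.1617[EX]; j=2 S=111.1200 intr=11.9600 cont=11.1244 V=11.9600[EX]; j=3 S=135.8104 intr=0.0000 cont=0.1139 V=0.1139[hold]; j=4 S=165.9868 intr=0.0000 cont=0.0000 V=0.0000[hold]  S*(4)=111.1200
k=3: j=0 S=82.2396 intr=40.8404 cont=40.0048 V=40.8404[EX]; j=1 S=100.5129 intr=22.5671 cont=21.7315 V=22.5671[EX]; j=2 S=122.8464 intr=0.2336 cont=5.8907 V=5.8907[hold]; j=3 S=150.1424 intr=0.0000 cont=0.0556 V=0.0556[hold]  S*(3)=100.5129
k=2: j=0 S=90.9183 intr=32.1617 cont=31.3261 V=32.1617[EX]; j=1 S=111.1200 intr=11.9600 cont=13.9841 V=13.9841[hold]; j=2 S=135.8104 intr=0.0000 cont=2.9011 V=2.9011[hold]  S*(2)=90.9183
k=1: j=0 S=100.5129 intr=22.5671 cont=22.7547 V=22.7547[hold]; j=1 S=122.8464 intr=0.2336 cont=8.2868 V=8.2868[hold]  S*(1)=-
k=0: j=0 S=111.1200 intr=11.9600 cont=15.2868 V=15.2868[hold]  S*(0)=-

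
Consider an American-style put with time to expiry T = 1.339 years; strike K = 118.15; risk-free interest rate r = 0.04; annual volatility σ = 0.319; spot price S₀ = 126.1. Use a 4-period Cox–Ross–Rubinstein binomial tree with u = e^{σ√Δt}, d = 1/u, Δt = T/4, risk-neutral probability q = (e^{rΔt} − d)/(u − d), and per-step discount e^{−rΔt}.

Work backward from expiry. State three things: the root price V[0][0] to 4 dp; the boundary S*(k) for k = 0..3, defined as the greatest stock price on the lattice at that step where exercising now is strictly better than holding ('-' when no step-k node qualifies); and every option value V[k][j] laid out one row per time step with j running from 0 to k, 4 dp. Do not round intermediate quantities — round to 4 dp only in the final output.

params: Δt=0.33475 u=1.20270 d=0.83147 q=0.49030 e^(-rΔt)=0.98670
t_4 payoffs: 57.8813 30.9727 0.0000 0.0000 0.0000
t_3: node(3,0) S=72.4849 payoff=45.6651 vs cont=44.0936 → 45.6651 [stop]  node(3,1) S=104.8478 payoff=13.3022 vs cont=15.5768 → 15.5768 [wait]  node(3,2) S=151.6600 payoff=0.0000 vs cont=0.0000 → 0.0000 [wait]  node(3,3) S=219.3727 payoff=0.0000 vs cont=0.0000 → 0.0000 [wait]  ⇒ S*(3)=72.4849
t_2: node(2,0) S=87.1773 payoff=30.9727 vs cont=30.5016 → 30.9727 [stop]  node(2,1) S=126.1000 payoff=0.0000 vs cont=7.8339 → 7.8339 [wait]  node(2,2) S=182.4008 payoff=0.0000 vs cont=0.0000 → 0.0000 [wait]  ⇒ S*(2)=87.1773
t_1: node(1,0) S=104.8478 payoff=13.3022 vs cont=19.3667 → 19.3667 [wait]  node(1,1) S=151.6600 payoff=0.0000 vs cont=3.9398 → 3.9398 [wait]  ⇒ S*(1)=-
t_0: node(0,0) S=126.1000 payoff=0.0000 vs cont=11.6459 → 11.6459 [wait]  ⇒ S*(0)=-

price = 11.6459
boundary = - - 87.1773 72.4849
tree:
11.6459
19.3667 3.9398
30.9727 7.8339 0.0000
45.6651 15.5768 0.0000 0.0000
57.8813 30.9727 0.0000 0.0000 0.0000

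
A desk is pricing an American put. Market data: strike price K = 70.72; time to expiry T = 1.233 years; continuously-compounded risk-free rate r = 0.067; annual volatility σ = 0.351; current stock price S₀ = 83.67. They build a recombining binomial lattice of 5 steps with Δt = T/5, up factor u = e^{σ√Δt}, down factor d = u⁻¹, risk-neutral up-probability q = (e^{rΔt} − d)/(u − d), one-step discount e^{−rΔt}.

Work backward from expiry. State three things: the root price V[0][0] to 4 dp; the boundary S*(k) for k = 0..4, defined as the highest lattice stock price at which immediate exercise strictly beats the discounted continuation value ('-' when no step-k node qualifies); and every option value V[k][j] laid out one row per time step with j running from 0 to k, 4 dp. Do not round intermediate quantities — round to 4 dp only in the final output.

price = 4.5415
boundary = - - - 49.5991 59.0436
tree:
4.5415
7.8567 1.4301
13.1786 2.8806 0.0503
21.1209 5.8005 0.1032 0.0000
29.0546 11.6764 0.2115 0.0000 0.0000
35.7193 21.1209 0.4336 0.0000 0.0000 0.0000

params: Δt=0.24660 u=1.19042 d=0.84004 q=0.50408 e^(-rΔt)=0.98361
t_5 payoffs: 35.7193 21.1209 0.4336 0.0000 0.0000 0.0000
t_4: node(4,0) S=41.6654 payoff=29.0546 vs cont=27.8958 → 29.0546 [stop]  node(4,1) S=59.0436 payoff=11.6764 vs cont=10.5176 → 11.6764 [stop]  node(4,2) S=83.6700 payoff=0.0000 vs cont=0.2115 → 0.2115 [wait]  node(4,3) S=118.5679 payoff=0.0000 vs cont=0.0000 → 0.0000 [wait]  node(4,4) S=168.0213 payoff=0.0000 vs cont=0.0000 → 0.0000 [wait]  ⇒ S*(4)=59.0436
t_3: node(3,0) S=49.5991 payoff=21.1209 vs cont=19.9620 → 21.1209 [stop]  node(3,1) S=70.2864 payoff=0.4336 vs cont=5.8005 → 5.8005 [wait]  node(3,2) S=99.6021 payoff=0.0000 vs cont=0.1032 → 0.1032 [wait]  node(3,3) S=141.1450 payoff=0.0000 vs cont=0.0000 → 0.0000 [wait]  ⇒ S*(3)=49.5991
t_2: node(2,0) S=59.0436 payoff=11.6764 vs cont=13.1786 → 13.1786 [wait]  node(2,1) S=83.6700 payoff=0.0000 vs cont=2.8806 → 2.8806 [wait]  node(2,2) S=118.5679 payoff=0.0000 vs cont=0.0503 → 0.0503 [wait]  ⇒ S*(2)=-
t_1: node(1,0) S=70.2864 payoff=0.4336 vs cont=7.8567 → 7.8567 [wait]  node(1,1) S=99.6021 payoff=0.0000 vs cont=1.4301 → 1.4301 [wait]  ⇒ S*(1)=-
t_0: node(0,0) S=83.6700 payoff=0.0000 vs cont=4.5415 → 4.5415 [wait]  ⇒ S*(0)=-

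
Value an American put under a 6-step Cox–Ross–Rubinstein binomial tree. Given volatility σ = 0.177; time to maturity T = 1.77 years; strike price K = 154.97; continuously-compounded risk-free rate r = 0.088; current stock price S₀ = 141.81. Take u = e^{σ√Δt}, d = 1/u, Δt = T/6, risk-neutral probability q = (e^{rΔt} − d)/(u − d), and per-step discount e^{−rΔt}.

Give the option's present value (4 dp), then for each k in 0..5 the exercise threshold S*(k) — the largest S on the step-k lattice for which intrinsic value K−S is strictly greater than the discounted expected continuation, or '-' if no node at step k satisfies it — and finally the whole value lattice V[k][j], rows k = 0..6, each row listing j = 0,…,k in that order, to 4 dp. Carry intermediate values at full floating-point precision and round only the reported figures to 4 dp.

price = 13.8880
boundary = - 128.8118 117.0050 128.8118 141.8100 128.8118
tree:
13.8880
26.1582 6.7235
37.9650 13.5084 2.7207
48.6896 26.1582 6.0875 0.7080
58.4311 37.9650 13.1600 1.8755 0.0000
67.2798 48.6896 26.1582 4.9681 0.0000 0.0000
75.3174 58.4311 37.9650 13.1600 0.0000 0.0000 0.0000

Δt=0.29500  u=1.10091  d=0.90834  q=0.61256  discount=0.97437
step 6 (expiry): payoffs max(K−S,0) = 75.3174 58.4311 37.9650 13.1600 0.0000 0.0000 0.0000
step 5: (k=5,j=0): S=87.6902, (K−S)⁺=67.2798, hold=63.3086 ⇒ V=67.2798 exercise | (k=5,j=1): S=106.2804, (K−S)⁺=48.6896, hold=44.7183 ⇒ V=48.6896 exercise | (k=5,j=2): S=128.8118, (K−S)⁺=26.1582, hold=22.1869 ⇒ V=26.1582 exercise | (k=5,j=3): S=156.1198, (K−S)⁺=0.0000, hold=4.9681 ⇒ V=4.9681 continue | (k=5,j=4): S=189.2171, (K−S)⁺=0.0000, hold=0.0000 ⇒ V=0.0000 continue | (k=5,j=5): S=229.3310, (K−S)⁺=0.0000, hold=0.0000 ⇒ V=0.0000 continue  boundary S*=128.8118
step 4: (k=4,j=0): S=96.5389, (K−S)⁺=58.4311, hold=54.4599 ⇒ V=58.4311 exercise | (k=4,j=1): S=117.0050, (K−S)⁺=37.9650, hold=33.9937 ⇒ V=37.9650 exercise | (k=4,j=2): S=141.8100, (K−S)⁺=13.1600, hold=12.8403 ⇒ V=13.1600 exercise | (k=4,j=3): S=171.8736, (K−S)⁺=0.0000, hold=1.8755 ⇒ V=1.8755 continue | (k=4,j=4): S=208.3107, (K−S)⁺=0.0000, hold=0.0000 ⇒ V=0.0000 continue  boundary S*=141.8100
step 3: (k=3,j=0): S=106.2804, (K−S)⁺=48.6896, hold=44.7183 ⇒ V=48.6896 exercise | (k=3,j=1): S=128.8118, (K−S)⁺=26.1582, hold=22.1869 ⇒ V=26.1582 exercise | (k=3,j=2): S=156.1198, (K−S)⁺=0.0000, hold=6.0875 ⇒ V=6.0875 continue | (k=3,j=3): S=189.2171, (K−S)⁺=0.0000, hold=0.7080 ⇒ V=0.7080 continue  boundary S*=128.8118
step 2: (k=2,j=0): S=117.0050, (K−S)⁺=37.9650, hold=33.9937 ⇒ V=37.9650 exercise | (k=2,j=1): S=141.8100, (K−S)⁺=13.1600, hold=13.5084 ⇒ V=13.5084 continue | (k=2,j=2): S=171.8736, (K−S)⁺=0.0000, hold=2.7207 ⇒ V=2.7207 continue  boundary S*=117.0050
step 1: (k=1,j=0): S=128.8118, (K−S)⁺=26.1582, hold=22.3949 ⇒ V=26.1582 exercise | (k=1,j=1): S=156.1198, (K−S)⁺=0.0000, hold=6.7235 ⇒ V=6.7235 continue  boundary S*=128.8118
step 0: (k=0,j=0): S=141.8100, (K−S)⁺=13.1600, hold=13.8880 ⇒ V=13.8880 continue  boundary S*=-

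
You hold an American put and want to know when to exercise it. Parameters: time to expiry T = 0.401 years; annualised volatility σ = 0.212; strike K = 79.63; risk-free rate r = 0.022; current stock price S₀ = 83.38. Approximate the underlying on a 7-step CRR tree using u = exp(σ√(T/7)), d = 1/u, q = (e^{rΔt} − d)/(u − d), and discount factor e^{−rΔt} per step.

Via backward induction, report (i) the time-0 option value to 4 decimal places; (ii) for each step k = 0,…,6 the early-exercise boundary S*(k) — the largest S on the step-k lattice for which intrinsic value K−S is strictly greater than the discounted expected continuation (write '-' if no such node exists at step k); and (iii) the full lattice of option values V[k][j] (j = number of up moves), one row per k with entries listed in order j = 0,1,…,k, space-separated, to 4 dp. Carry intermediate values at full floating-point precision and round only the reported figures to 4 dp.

Δt=0.05729  u=1.05205  d=0.95052  q=0.49974  discount=0.99874
step 7 (expiry): payoffs max(K−S,0) = 21.1771 14.9337 8.0235 0.3752 0.0000 0.0000 0.0000 0.0000
step 6: (k=6,j=0): S=61.4954, (K−S)⁺=18.1346, hold=18.0343 ⇒ V=18.1346 exercise | (k=6,j=1): S=68.0637, (K−S)⁺=11.5663, hold=11.4660 ⇒ V=11.5663 exercise | (k=6,j=2): S=75.3336, (K−S)⁺=4.2964, hold=4.1961 ⇒ V=4.2964 exercise | (k=6,j=3): S=83.3800, (K−S)⁺=0.0000, hold=0.1875 ⇒ V=0.1875 continue | (k=6,j=4): S=92.2858, (K−S)⁺=0.0000, hold=0.0000 ⇒ V=0.0000 continue | (k=6,j=5): S=102.1429, (K−S)⁺=0.0000, hold=0.0000 ⇒ V=0.0000 continue | (k=6,j=6): S=113.0527, (K−S)⁺=0.0000, hold=0.0000 ⇒ V=0.0000 continue  boundary S*=75.3336
step 5: (k=5,j=0): S=64.6963, (K−S)⁺=14.9337, hold=14.8334 ⇒ V=14.9337 exercise | (k=5,j=1): S=71.6065, (K−S)⁺=8.0235, hold=7.9232 ⇒ V=8.0235 exercise | (k=5,j=2): S=79.2548, (K−S)⁺=0.3752, hold=2.2402 ⇒ V=2.2402 continue | (k=5,j=3): S=87.7200, (K−S)⁺=0.0000, hold=0.0937 ⇒ V=0.0937 continue | (k=5,j=4): S=97.0893, (K−S)⁺=0.0000, hold=0.0000 ⇒ V=0.0000 continue | (k=5,j=5): S=107.4594, (K−S)⁺=0.0000, hold=0.0000 ⇒ V=0.0000 continue  boundary S*=71.6065
step 4: (k=4,j=0): S=68.0637, (K−S)⁺=11.5663, hold=11.4660 ⇒ V=11.5663 exercise | (k=4,j=1): S=75.3336, (K−S)⁺=4.2964, hold=5.1269 ⇒ V=5.1269 continue | (k=4,j=2): S=83.3800, (K−S)⁺=0.0000, hold=1.1660 ⇒ V=1.1660 continue | (k=4,j=3): S=92.2858, (K−S)⁺=0.0000, hold=0.0468 ⇒ V=0.0468 continue | (k=4,j=4): S=102.1429, (K−S)⁺=0.0000, hold=0.0000 ⇒ V=0.0000 continue  boundary S*=68.0637
step 3: (k=3,j=0): S=71.6065, (K−S)⁺=8.0235, hold=8.3378 ⇒ V=8.3378 continue | (k=3,j=1): S=79.2548, (K−S)⁺=0.3752, hold=3.1435 ⇒ V=3.1435 continue | (k=3,j=2): S=87.7200, (K−S)⁺=0.0000, hold=0.6059 ⇒ V=0.6059 continue | (k=3,j=3): S=97.0893, (K−S)⁺=0.0000, hold=0.0234 ⇒ V=0.0234 continue  boundary S*=-
step 2: (k=2,j=0): S=75.3336, (K−S)⁺=4.2964, hold=5.7348 ⇒ V=5.7348 continue | (k=2,j=1): S=83.3800, (K−S)⁺=0.0000, hold=1.8730 ⇒ V=1.8730 continue | (k=2,j=2): S=92.2858, (K−S)⁺=0.0000, hold=0.3144 ⇒ V=0.3144 continue  boundary S*=-
step 1: (k=1,j=0): S=79.2548, (K−S)⁺=0.3752, hold=3.8001 ⇒ V=3.8001 continue | (k=1,j=1): S=87.7200, (K−S)⁺=0.0000, hold=1.0928 ⇒ V=1.0928 continue  boundary S*=-
step 0: (k=0,j=0): S=83.3800, (K−S)⁺=0.0000, hold=2.4441 ⇒ V=2.4441 continue  boundary S*=-

price = 2.4441
boundary = - - - - 68.0637 71.6065 75.3336
tree:
2.4441
3.8001 1.0928
5.7348 1.8730 0.3144
8.3378 3.1435 0.6059 0.0234
11.5663 5.1269 1.1660 0.0468 0.0000
14.9337 8.0235 2.2402 0.0937 0.0000 0.0000
18.1346 11.5663 4.2964 0.1875 0.0000 0.0000 0.0000
21.1771 14.9337 8.0235 0.3752 0.0000 0.0000 0.0000 0.0000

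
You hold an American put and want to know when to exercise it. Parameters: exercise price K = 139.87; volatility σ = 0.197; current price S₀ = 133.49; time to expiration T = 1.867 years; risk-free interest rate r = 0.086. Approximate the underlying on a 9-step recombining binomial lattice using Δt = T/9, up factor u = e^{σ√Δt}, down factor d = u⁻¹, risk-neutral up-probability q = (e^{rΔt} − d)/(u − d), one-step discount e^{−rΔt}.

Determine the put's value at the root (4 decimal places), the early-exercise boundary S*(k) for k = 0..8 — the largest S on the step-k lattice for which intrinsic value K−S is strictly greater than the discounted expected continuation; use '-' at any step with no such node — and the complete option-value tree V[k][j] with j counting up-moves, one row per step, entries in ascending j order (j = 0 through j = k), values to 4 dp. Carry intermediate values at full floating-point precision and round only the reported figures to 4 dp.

price = 10.7599
boundary = - 122.0341 111.5614 122.0341 111.5614 122.0341 111.5614 122.0341 111.5614
tree:
10.7599
17.8359 5.9237
28.3086 10.4418 2.8063
37.8826 17.8359 5.3633 1.0250
46.6350 28.3086 9.9593 2.1716 0.2190
54.6362 37.8826 17.8359 4.5131 0.5279 0.0000
61.9508 46.6350 28.3086 9.1394 1.2727 0.0000 0.0000
68.6377 54.6362 37.8826 17.8359 3.0685 0.0000 0.0000 0.0000
74.7507 61.9508 46.6350 28.3086 7.3979 0.0000 0.0000 0.0000 0.0000
80.3391 68.6377 54.6362 37.8826 17.8359 0.0000 0.0000 0.0000 0.0000 0.0000

Δt=0.20744, u=1.09387, d=0.91418, q=0.57776, disc=e^(-rΔt)=0.98232
k=9 terminal: V=max(K-S,0) → 80.3391 68.6377 54.6362 37.8826 17.8359 0.0000 0.0000 0.0000 0.0000 0.0000
k=8: j=0 S=65.1193 intr=74.7507 cont=72.2775 V=74.7507[EX]; j=1 S=77.9192 intr=61.9508 cont=59.4776 V=61.9508[EX]; j=2 S=93.2350 intr=46.6350 cont=44.1618 V=46.6350[EX]; j=3 S=111.5614 intr=28.3086 cont=25.8354 V=28.3086[EX]; j=4 S=133.4900 intr=6.3800 cont=7.3979 V=7.3979[hold]; j=5 S=159.7289 intr=0.0000 cont=0.0000 V=0.0000[hold]; j=6 S=191.1254 intr=0.0000 cont=0.0000 V=0.0000[hold]; j=7 S=228.6931 intr=0.0000 cont=0.0000 V=0.0000[hold]; j=8 S=273.6453 intr=0.0000 cont=0.0000 V=0.0000[hold]  S*(8)=111.5614
k=7: j=0 S=71.2323 intr=68.6377 cont=66.1645 V=68.6377[EX]; j=1 S=85.2338 intr=54.6362 cont=52.1630 V=54.6362[EX]; j=2 S=101.9874 intr=37.8826 cont=35.4094 V=37.8826[EX]; j=3 S=122.0341 intr=17.8359 cont=15.9404 V=17.8359[EX]; j=4 S=146.0213 intr=0.0000 cont=3.0685 V=3.0685[hold]; j=5 S=174.7233 intr=0.0000 cont=0.0000 V=0.0000[hold]; j=6 S=209.0671 intr=0.0000 cont=0.0000 V=0.0000[hold]; j=7 S=250.1615 intr=0.0000 cont=0.0000 V=0.0000[hold]  S*(7)=122.0341
k=6: j=0 S=77.9192 intr=61.9508 cont=59.4776 V=61.9508[EX]; j=1 S=93.2350 intr=46.6350 cont=44.1618 V=46.6350[EX]; j=2 S=111.5614 intr=28.3086 cont=25.8354 V=28.3086[EX]; j=3 S=133.4900 intr=6.3800 cont=9.1394 V=9.1394[hold]; j=4 S=159.7289 intr=0.0000 cont=1.2727 V=1.2727[hold]; j=5 S=191.1254 intr=0.0000 cont=0.0000 V=0.0000[hold]; j=6 S=228.6931 intr=0.0000 cont=0.0000 V=0.0000[hold]  S*(6)=111.5614
k=5: j=0 S=85.2338 intr=54.6362 cont=52.1630 V=54.6362[EX]; j=1 S=101.9874 intr=37.8826 cont=35.4094 V=37.8826[EX]; j=2 S=122.0341 intr=17.8359 cont=16.9288 V=17.8359[EX]; j=3 S=146.0213 intr=0.0000 cont=4.5131 V=4.5131[hold]; j=4 S=174.7233 intr=0.0000 cont=0.5279 V=0.5279[hold]; j=5 S=209.0671 intr=0.0000 cont=0.0000 V=0.0000[hold]  S*(5)=122.0341
k=4: j=0 S=93.2350 intr=46.6350 cont=44.1618 V=46.6350[EX]; j=1 S=111.5614 intr=28.3086 cont=25.8354 V=28.3086[EX]; j=2 S=133.4900 intr=6.3800 cont=9.9593 V=9.9593[hold]; j=3 S=159.7289 intr=0.0000 cont=2.1716 V=2.1716[hold]; j=4 S=191.1254 intr=0.0000 cont=0.2190 V=0.2190[hold]  S*(4)=111.5614
k=3: j=0 S=101.9874 intr=37.8826 cont=35.4094 V=37.8826[EX]; j=1 S=122.0341 intr=17.8359 cont=17.3941 V=17.8359[EX]; j=2 S=146.0213 intr=0.0000 cont=5.3633 V=5.3633[hold]; j=3 S=174.7233 intr=0.0000 cont=1.0250 V=1.0250[hold]  S*(3)=122.0341
k=2: j=0 S=111.5614 intr=28.3086 cont=25.8354 V=28.3086[EX]; j=1 S=133.4900 intr=6.3800 cont=10.4418 V=10.4418[hold]; j=2 S=159.7289 intr=0.0000 cont=2.8063 V=2.8063[hold]  S*(2)=111.5614
k=1: j=0 S=122.0341 intr=17.8359 cont=17.6679 V=17.8359[EX]; j=1 S=146.0213 intr=0.0000 cont=5.9237 V=5.9237[hold]  S*(1)=122.0341
k=0: j=0 S=133.4900 intr=6.3800 cont=10.7599 V=10.7599[hold]  S*(0)=-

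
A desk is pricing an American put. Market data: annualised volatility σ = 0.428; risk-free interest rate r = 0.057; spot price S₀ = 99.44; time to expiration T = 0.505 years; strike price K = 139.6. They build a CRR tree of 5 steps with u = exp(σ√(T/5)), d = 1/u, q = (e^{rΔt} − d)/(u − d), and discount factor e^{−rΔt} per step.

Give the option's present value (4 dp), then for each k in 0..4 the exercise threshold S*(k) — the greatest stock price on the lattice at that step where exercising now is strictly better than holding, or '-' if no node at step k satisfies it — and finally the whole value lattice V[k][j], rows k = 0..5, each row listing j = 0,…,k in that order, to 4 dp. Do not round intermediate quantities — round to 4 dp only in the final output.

Δt=0.10100  u=1.14571  d=0.87282  q=0.48721  discount=0.99426
step 5 (expiry): payoffs max(K−S,0) = 89.2272 73.4786 52.8063 25.6711 0.0000 0.0000
step 4: (k=4,j=0): S=57.7124, (K−S)⁺=81.8876, hold=81.0862 ⇒ V=81.8876 exercise | (k=4,j=1): S=75.7557, (K−S)⁺=63.8443, hold=63.0430 ⇒ V=63.8443 exercise | (k=4,j=2): S=99.4400, (K−S)⁺=40.1600, hold=39.3586 ⇒ V=40.1600 exercise | (k=4,j=3): S=130.5290, (K−S)⁺=9.0710, hold=13.0884 ⇒ V=13.0884 continue | (k=4,j=4): S=171.3377, (K−S)⁺=0.0000, hold=0.0000 ⇒ V=0.0000 continue  boundary S*=99.4400
step 3: (k=3,j=0): S=66.1214, (K−S)⁺=73.4786, hold=72.6772 ⇒ V=73.4786 exercise | (k=3,j=1): S=86.7937, (K−S)⁺=52.8063, hold=52.0049 ⇒ V=52.8063 exercise | (k=3,j=2): S=113.9289, (K−S)⁺=25.6711, hold=26.8158 ⇒ V=26.8158 continue | (k=3,j=3): S=149.5478, (K−S)⁺=0.0000, hold=6.6731 ⇒ V=6.6731 continue  boundary S*=86.7937
step 2: (k=2,j=0): S=75.7557, (K−S)⁺=63.8443, hold=63.0430 ⇒ V=63.8443 exercise | (k=2,j=1): S=99.4400, (K−S)⁺=40.1600, hold=39.9131 ⇒ V=40.1600 exercise | (k=2,j=2): S=130.5290, (K−S)⁺=9.0710, hold=16.9046 ⇒ V=16.9046 continue  boundary S*=99.4400
step 1: (k=1,j=0): S=86.7937, (K−S)⁺=52.8063, hold=52.0049 ⇒ V=52.8063 exercise | (k=1,j=1): S=113.9289, (K−S)⁺=25.6711, hold=28.6643 ⇒ V=28.6643 continue  boundary S*=86.7937
step 0: (k=0,j=0): S=99.4400, (K−S)⁺=40.1600, hold=40.8086 ⇒ V=40.8086 continue  boundary S*=-

price = 40.8086
boundary = - 86.7937 99.4400 86.7937 99.4400
tree:
40.8086
52.8063 28.6643
63.8443 40.1600 16.9046
73.4786 52.8063 26.8158 6.6731
81.8876 63.8443 40.1600 13.0884 0.0000
89.2272 73.4786 52.8063 25.6711 0.0000 0.0000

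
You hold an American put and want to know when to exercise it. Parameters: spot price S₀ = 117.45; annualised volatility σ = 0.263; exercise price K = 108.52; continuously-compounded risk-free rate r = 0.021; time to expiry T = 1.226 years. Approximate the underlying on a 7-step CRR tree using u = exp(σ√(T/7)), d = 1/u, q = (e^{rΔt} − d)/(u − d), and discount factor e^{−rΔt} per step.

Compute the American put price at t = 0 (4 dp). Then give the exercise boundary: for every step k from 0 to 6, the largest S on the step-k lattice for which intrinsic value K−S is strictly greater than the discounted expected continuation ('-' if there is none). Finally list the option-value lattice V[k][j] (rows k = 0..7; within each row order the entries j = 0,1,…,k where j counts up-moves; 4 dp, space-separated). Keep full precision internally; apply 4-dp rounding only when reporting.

Δt=0.17514, u=1.11635, d=0.89578, q=0.48922, disc=e^(-rΔt)=0.99633
k=7 terminal: V=max(K-S,0) → 54.1641 40.7795 24.0990 3.3112 0.0000 0.0000 0.0000 0.0000
k=6: j=0 S=60.6803 intr=47.8397 cont=47.4413 V=47.8397[EX]; j=1 S=75.6222 intr=32.8978 cont=32.4994 V=32.8978[EX]; j=2 S=94.2435 intr=14.2765 cont=13.8781 V=14.2765[EX]; j=3 S=117.4500 intr=0.0000 cont=1.6851 V=1.6851[hold]; j=4 S=146.3709 intr=0.0000 cont=0.0000 V=0.0000[hold]; j=5 S=182.4134 intr=0.0000 cont=0.0000 V=0.0000[hold]; j=6 S=227.3309 intr=0.0000 cont=0.0000 V=0.0000[hold]  S*(6)=94.2435
k=5: j=0 S=67.7405 intr=40.7795 cont=40.3811 V=40.7795[EX]; j=1 S=84.4210 intr=24.0990 cont=23.7006 V=24.0990[EX]; j=2 S=105.2088 intr=3.3112 cont=8.0868 V=8.0868[hold]; j=3 S=131.1155 intr=0.0000 cont=0.8576 V=0.8576[hold]; j=4 S=163.4014 intr=0.0000 cont=0.0000 V=0.0000[hold]; j=5 S=203.6374 intr=0.0000 cont=0.0000 V=0.0000[hold]  S*(5)=84.4210
k=4: j=0 S=75.6222 intr=32.8978 cont=32.4994 V=32.8978[EX]; j=1 S=94.2435 intr=14.2765 cont=16.2059 V=16.2059[hold]; j=2 S=117.4500 intr=0.0000 cont=4.5334 V=4.5334[hold]; j=3 S=146.3709 intr=0.0000 cont=0.4364 V=0.4364[hold]; j=4 S=182.4134 intr=0.0000 cont=0.0000 V=0.0000[hold]  S*(4)=75.6222
k=3: j=0 S=84.4210 intr=24.0990 cont=24.6410 V=24.6410[hold]; j=1 S=105.2088 intr=3.3112 cont=10.4570 V=10.4570[hold]; j=2 S=131.1155 intr=0.0000 cont=2.5198 V=2.5198[hold]; j=3 S=163.4014 intr=0.0000 cont=0.2221 V=0.2221[hold]  S*(3)=-
k=2: j=0 S=94.2435 intr=14.2765 cont=17.6370 V=17.6370[hold]; j=1 S=117.4500 intr=0.0000 cont=6.5499 V=6.5499[hold]; j=2 S=146.3709 intr=0.0000 cont=1.3906 V=1.3906[hold]  S*(2)=-
k=1: j=0 S=105.2088 intr=3.3112 cont=12.1681 V=12.1681[hold]; j=1 S=131.1155 intr=0.0000 cont=4.0111 V=4.0111[hold]  S*(1)=-
k=0: j=0 S=117.4500 intr=0.0000 cont=8.1476 V=8.1476[hold]  S*(0)=-

price = 8.1476
boundary = - - - - 75.6222 84.4210 94.2435
tree:
8.1476
12.1681 4.0111
17.6370 6.5499 1.3906
24.6410 10.4570 2.5198 0.2221
32.8978 16.2059 4.5334 0.4364 0.0000
40.7795 24.0990 8.0868 0.8576 0.0000 0.0000
47.8397 32.8978 14.2765 1.6851 0.0000 0.0000 0.0000
54.1641 40.7795 24.0990 3.3112 0.0000 0.0000 0.0000 0.0000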